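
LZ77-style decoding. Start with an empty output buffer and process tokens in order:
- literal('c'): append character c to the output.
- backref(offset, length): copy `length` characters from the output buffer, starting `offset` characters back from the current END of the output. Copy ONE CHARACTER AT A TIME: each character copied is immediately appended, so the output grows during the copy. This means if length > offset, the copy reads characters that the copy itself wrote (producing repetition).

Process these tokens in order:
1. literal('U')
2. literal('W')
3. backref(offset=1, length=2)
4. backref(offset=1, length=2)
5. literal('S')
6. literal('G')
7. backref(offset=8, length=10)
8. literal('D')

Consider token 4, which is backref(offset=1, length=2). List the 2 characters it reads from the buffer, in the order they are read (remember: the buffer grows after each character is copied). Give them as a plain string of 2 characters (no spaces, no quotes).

Answer: WW

Derivation:
Token 1: literal('U'). Output: "U"
Token 2: literal('W'). Output: "UW"
Token 3: backref(off=1, len=2) (overlapping!). Copied 'WW' from pos 1. Output: "UWWW"
Token 4: backref(off=1, len=2). Buffer before: "UWWW" (len 4)
  byte 1: read out[3]='W', append. Buffer now: "UWWWW"
  byte 2: read out[4]='W', append. Buffer now: "UWWWWW"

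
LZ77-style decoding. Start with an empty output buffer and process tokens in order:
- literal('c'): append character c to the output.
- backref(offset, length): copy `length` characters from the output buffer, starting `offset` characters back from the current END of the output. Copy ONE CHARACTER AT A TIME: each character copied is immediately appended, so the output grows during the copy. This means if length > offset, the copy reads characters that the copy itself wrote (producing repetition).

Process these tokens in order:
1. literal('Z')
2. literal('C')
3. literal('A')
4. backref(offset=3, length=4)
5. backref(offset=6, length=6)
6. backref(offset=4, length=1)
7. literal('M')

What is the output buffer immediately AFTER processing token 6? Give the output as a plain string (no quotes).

Answer: ZCAZCAZCAZCAZZ

Derivation:
Token 1: literal('Z'). Output: "Z"
Token 2: literal('C'). Output: "ZC"
Token 3: literal('A'). Output: "ZCA"
Token 4: backref(off=3, len=4) (overlapping!). Copied 'ZCAZ' from pos 0. Output: "ZCAZCAZ"
Token 5: backref(off=6, len=6). Copied 'CAZCAZ' from pos 1. Output: "ZCAZCAZCAZCAZ"
Token 6: backref(off=4, len=1). Copied 'Z' from pos 9. Output: "ZCAZCAZCAZCAZZ"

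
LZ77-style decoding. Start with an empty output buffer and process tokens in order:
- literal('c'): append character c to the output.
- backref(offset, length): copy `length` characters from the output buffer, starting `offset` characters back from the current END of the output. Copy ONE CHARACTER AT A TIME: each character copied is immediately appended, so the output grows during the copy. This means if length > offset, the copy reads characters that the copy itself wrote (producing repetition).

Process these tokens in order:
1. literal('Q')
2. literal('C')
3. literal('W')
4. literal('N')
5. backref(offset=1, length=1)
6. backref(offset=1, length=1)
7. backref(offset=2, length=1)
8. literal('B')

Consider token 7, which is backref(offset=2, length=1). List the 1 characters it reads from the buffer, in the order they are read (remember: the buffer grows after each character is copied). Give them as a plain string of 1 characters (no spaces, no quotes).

Token 1: literal('Q'). Output: "Q"
Token 2: literal('C'). Output: "QC"
Token 3: literal('W'). Output: "QCW"
Token 4: literal('N'). Output: "QCWN"
Token 5: backref(off=1, len=1). Copied 'N' from pos 3. Output: "QCWNN"
Token 6: backref(off=1, len=1). Copied 'N' from pos 4. Output: "QCWNNN"
Token 7: backref(off=2, len=1). Buffer before: "QCWNNN" (len 6)
  byte 1: read out[4]='N', append. Buffer now: "QCWNNNN"

Answer: N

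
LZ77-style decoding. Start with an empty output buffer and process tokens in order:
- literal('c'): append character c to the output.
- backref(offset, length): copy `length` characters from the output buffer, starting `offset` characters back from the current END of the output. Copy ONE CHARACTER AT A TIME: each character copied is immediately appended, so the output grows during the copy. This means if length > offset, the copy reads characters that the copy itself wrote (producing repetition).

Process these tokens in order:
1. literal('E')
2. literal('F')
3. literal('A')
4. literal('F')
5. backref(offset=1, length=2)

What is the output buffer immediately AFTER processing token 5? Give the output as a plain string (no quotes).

Token 1: literal('E'). Output: "E"
Token 2: literal('F'). Output: "EF"
Token 3: literal('A'). Output: "EFA"
Token 4: literal('F'). Output: "EFAF"
Token 5: backref(off=1, len=2) (overlapping!). Copied 'FF' from pos 3. Output: "EFAFFF"

Answer: EFAFFF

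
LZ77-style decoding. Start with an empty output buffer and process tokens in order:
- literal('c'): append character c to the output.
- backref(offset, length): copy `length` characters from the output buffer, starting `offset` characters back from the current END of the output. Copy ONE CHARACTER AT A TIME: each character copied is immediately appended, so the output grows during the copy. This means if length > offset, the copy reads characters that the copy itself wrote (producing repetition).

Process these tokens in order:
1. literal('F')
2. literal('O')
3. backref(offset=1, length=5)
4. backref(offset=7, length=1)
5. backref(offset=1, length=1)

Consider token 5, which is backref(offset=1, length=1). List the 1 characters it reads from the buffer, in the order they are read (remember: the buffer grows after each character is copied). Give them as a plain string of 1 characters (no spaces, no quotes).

Answer: F

Derivation:
Token 1: literal('F'). Output: "F"
Token 2: literal('O'). Output: "FO"
Token 3: backref(off=1, len=5) (overlapping!). Copied 'OOOOO' from pos 1. Output: "FOOOOOO"
Token 4: backref(off=7, len=1). Copied 'F' from pos 0. Output: "FOOOOOOF"
Token 5: backref(off=1, len=1). Buffer before: "FOOOOOOF" (len 8)
  byte 1: read out[7]='F', append. Buffer now: "FOOOOOOFF"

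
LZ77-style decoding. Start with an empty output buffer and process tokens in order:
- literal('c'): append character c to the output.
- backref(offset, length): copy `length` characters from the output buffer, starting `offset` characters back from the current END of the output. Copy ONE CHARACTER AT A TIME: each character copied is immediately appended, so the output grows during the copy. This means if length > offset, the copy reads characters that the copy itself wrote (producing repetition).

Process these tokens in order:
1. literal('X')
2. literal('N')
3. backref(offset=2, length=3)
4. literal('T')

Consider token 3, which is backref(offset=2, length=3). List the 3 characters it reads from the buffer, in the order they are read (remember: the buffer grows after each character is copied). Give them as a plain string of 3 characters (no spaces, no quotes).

Answer: XNX

Derivation:
Token 1: literal('X'). Output: "X"
Token 2: literal('N'). Output: "XN"
Token 3: backref(off=2, len=3). Buffer before: "XN" (len 2)
  byte 1: read out[0]='X', append. Buffer now: "XNX"
  byte 2: read out[1]='N', append. Buffer now: "XNXN"
  byte 3: read out[2]='X', append. Buffer now: "XNXNX"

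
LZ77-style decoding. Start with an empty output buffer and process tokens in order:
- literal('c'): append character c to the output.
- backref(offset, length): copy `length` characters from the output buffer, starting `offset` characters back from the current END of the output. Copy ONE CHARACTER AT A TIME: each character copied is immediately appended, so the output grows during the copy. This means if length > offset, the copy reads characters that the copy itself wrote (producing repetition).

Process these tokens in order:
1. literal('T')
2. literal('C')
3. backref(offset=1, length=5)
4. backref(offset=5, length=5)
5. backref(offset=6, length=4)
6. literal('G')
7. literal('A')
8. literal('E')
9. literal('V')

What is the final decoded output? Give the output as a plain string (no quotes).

Answer: TCCCCCCCCCCCCCCCGAEV

Derivation:
Token 1: literal('T'). Output: "T"
Token 2: literal('C'). Output: "TC"
Token 3: backref(off=1, len=5) (overlapping!). Copied 'CCCCC' from pos 1. Output: "TCCCCCC"
Token 4: backref(off=5, len=5). Copied 'CCCCC' from pos 2. Output: "TCCCCCCCCCCC"
Token 5: backref(off=6, len=4). Copied 'CCCC' from pos 6. Output: "TCCCCCCCCCCCCCCC"
Token 6: literal('G'). Output: "TCCCCCCCCCCCCCCCG"
Token 7: literal('A'). Output: "TCCCCCCCCCCCCCCCGA"
Token 8: literal('E'). Output: "TCCCCCCCCCCCCCCCGAE"
Token 9: literal('V'). Output: "TCCCCCCCCCCCCCCCGAEV"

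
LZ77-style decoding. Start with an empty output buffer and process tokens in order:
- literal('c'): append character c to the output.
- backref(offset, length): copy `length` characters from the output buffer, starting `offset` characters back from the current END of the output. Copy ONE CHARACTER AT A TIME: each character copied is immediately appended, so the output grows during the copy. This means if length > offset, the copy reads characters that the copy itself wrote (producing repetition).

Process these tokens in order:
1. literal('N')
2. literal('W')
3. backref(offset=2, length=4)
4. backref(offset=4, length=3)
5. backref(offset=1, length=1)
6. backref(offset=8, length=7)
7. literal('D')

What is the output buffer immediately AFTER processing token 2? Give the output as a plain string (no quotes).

Token 1: literal('N'). Output: "N"
Token 2: literal('W'). Output: "NW"

Answer: NW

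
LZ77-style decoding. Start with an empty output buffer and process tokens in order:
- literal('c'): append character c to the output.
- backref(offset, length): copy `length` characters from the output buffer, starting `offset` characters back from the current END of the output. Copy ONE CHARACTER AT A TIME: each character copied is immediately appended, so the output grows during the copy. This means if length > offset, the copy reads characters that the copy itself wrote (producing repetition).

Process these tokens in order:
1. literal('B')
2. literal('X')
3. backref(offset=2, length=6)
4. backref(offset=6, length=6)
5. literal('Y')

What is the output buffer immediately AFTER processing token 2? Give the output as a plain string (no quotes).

Answer: BX

Derivation:
Token 1: literal('B'). Output: "B"
Token 2: literal('X'). Output: "BX"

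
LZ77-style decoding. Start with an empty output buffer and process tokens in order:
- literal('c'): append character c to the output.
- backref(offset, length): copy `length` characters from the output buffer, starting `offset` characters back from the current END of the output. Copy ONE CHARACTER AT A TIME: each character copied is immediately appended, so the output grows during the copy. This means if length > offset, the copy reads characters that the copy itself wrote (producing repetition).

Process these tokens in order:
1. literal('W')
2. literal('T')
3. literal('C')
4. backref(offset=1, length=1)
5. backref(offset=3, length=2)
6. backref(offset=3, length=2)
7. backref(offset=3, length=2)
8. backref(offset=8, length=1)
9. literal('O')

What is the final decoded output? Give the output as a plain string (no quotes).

Token 1: literal('W'). Output: "W"
Token 2: literal('T'). Output: "WT"
Token 3: literal('C'). Output: "WTC"
Token 4: backref(off=1, len=1). Copied 'C' from pos 2. Output: "WTCC"
Token 5: backref(off=3, len=2). Copied 'TC' from pos 1. Output: "WTCCTC"
Token 6: backref(off=3, len=2). Copied 'CT' from pos 3. Output: "WTCCTCCT"
Token 7: backref(off=3, len=2). Copied 'CC' from pos 5. Output: "WTCCTCCTCC"
Token 8: backref(off=8, len=1). Copied 'C' from pos 2. Output: "WTCCTCCTCCC"
Token 9: literal('O'). Output: "WTCCTCCTCCCO"

Answer: WTCCTCCTCCCO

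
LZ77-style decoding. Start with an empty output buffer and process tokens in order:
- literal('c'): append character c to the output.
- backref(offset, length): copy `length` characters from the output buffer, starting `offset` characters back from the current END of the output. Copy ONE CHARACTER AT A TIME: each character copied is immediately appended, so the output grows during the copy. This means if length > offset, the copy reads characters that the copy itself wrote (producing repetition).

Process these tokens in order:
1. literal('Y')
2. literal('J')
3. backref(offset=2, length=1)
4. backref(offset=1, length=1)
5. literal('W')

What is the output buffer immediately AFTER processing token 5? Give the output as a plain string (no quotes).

Answer: YJYYW

Derivation:
Token 1: literal('Y'). Output: "Y"
Token 2: literal('J'). Output: "YJ"
Token 3: backref(off=2, len=1). Copied 'Y' from pos 0. Output: "YJY"
Token 4: backref(off=1, len=1). Copied 'Y' from pos 2. Output: "YJYY"
Token 5: literal('W'). Output: "YJYYW"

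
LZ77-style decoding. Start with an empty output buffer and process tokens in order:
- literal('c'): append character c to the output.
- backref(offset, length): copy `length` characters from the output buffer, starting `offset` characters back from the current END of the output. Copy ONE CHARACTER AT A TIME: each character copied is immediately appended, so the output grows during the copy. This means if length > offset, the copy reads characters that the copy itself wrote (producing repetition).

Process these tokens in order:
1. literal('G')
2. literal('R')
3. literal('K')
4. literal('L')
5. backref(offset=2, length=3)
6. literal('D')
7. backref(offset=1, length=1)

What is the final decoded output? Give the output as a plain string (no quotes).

Token 1: literal('G'). Output: "G"
Token 2: literal('R'). Output: "GR"
Token 3: literal('K'). Output: "GRK"
Token 4: literal('L'). Output: "GRKL"
Token 5: backref(off=2, len=3) (overlapping!). Copied 'KLK' from pos 2. Output: "GRKLKLK"
Token 6: literal('D'). Output: "GRKLKLKD"
Token 7: backref(off=1, len=1). Copied 'D' from pos 7. Output: "GRKLKLKDD"

Answer: GRKLKLKDD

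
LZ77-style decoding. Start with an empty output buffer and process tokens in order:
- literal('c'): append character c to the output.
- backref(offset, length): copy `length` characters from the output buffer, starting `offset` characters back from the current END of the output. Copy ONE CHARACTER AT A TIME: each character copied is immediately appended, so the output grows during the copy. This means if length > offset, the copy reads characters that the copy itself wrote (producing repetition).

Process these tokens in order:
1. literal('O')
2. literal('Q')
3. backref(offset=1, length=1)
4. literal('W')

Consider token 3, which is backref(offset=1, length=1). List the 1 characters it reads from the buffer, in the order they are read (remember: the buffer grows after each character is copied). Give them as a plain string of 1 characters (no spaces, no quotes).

Answer: Q

Derivation:
Token 1: literal('O'). Output: "O"
Token 2: literal('Q'). Output: "OQ"
Token 3: backref(off=1, len=1). Buffer before: "OQ" (len 2)
  byte 1: read out[1]='Q', append. Buffer now: "OQQ"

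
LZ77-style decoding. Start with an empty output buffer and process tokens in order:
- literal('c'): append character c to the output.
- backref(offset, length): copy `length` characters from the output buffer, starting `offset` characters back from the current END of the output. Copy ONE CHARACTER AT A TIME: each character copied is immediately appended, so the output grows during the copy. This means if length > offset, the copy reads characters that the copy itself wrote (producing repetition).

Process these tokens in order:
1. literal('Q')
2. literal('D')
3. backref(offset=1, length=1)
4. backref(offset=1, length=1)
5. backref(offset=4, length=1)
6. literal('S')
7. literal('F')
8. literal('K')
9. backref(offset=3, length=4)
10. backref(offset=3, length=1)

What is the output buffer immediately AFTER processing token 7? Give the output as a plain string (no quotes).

Answer: QDDDQSF

Derivation:
Token 1: literal('Q'). Output: "Q"
Token 2: literal('D'). Output: "QD"
Token 3: backref(off=1, len=1). Copied 'D' from pos 1. Output: "QDD"
Token 4: backref(off=1, len=1). Copied 'D' from pos 2. Output: "QDDD"
Token 5: backref(off=4, len=1). Copied 'Q' from pos 0. Output: "QDDDQ"
Token 6: literal('S'). Output: "QDDDQS"
Token 7: literal('F'). Output: "QDDDQSF"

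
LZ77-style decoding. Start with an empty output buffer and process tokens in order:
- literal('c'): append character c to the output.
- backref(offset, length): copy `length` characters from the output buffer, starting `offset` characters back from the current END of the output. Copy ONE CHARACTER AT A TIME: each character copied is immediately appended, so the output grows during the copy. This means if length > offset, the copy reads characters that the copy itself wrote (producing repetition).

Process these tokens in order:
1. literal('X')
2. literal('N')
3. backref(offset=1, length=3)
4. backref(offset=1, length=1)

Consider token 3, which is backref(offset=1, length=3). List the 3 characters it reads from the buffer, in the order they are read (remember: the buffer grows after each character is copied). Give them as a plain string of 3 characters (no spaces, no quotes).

Answer: NNN

Derivation:
Token 1: literal('X'). Output: "X"
Token 2: literal('N'). Output: "XN"
Token 3: backref(off=1, len=3). Buffer before: "XN" (len 2)
  byte 1: read out[1]='N', append. Buffer now: "XNN"
  byte 2: read out[2]='N', append. Buffer now: "XNNN"
  byte 3: read out[3]='N', append. Buffer now: "XNNNN"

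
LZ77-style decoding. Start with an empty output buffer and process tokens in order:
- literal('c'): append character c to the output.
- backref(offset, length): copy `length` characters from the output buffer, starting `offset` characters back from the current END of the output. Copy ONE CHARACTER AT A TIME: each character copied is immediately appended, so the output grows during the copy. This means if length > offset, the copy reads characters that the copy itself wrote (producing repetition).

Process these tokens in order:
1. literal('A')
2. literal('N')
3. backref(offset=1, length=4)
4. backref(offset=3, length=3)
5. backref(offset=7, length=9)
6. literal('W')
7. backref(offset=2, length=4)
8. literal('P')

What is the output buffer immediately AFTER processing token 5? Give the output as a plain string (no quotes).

Token 1: literal('A'). Output: "A"
Token 2: literal('N'). Output: "AN"
Token 3: backref(off=1, len=4) (overlapping!). Copied 'NNNN' from pos 1. Output: "ANNNNN"
Token 4: backref(off=3, len=3). Copied 'NNN' from pos 3. Output: "ANNNNNNNN"
Token 5: backref(off=7, len=9) (overlapping!). Copied 'NNNNNNNNN' from pos 2. Output: "ANNNNNNNNNNNNNNNNN"

Answer: ANNNNNNNNNNNNNNNNN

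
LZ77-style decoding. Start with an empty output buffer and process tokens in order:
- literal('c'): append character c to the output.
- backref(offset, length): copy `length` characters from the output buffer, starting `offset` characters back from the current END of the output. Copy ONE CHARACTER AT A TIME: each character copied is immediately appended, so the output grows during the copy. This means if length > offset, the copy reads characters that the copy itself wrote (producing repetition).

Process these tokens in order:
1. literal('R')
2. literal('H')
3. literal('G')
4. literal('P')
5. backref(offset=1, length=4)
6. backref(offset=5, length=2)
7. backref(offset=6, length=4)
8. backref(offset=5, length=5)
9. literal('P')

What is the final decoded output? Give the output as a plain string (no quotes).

Answer: RHGPPPPPPPPPPPPPPPPP

Derivation:
Token 1: literal('R'). Output: "R"
Token 2: literal('H'). Output: "RH"
Token 3: literal('G'). Output: "RHG"
Token 4: literal('P'). Output: "RHGP"
Token 5: backref(off=1, len=4) (overlapping!). Copied 'PPPP' from pos 3. Output: "RHGPPPPP"
Token 6: backref(off=5, len=2). Copied 'PP' from pos 3. Output: "RHGPPPPPPP"
Token 7: backref(off=6, len=4). Copied 'PPPP' from pos 4. Output: "RHGPPPPPPPPPPP"
Token 8: backref(off=5, len=5). Copied 'PPPPP' from pos 9. Output: "RHGPPPPPPPPPPPPPPPP"
Token 9: literal('P'). Output: "RHGPPPPPPPPPPPPPPPPP"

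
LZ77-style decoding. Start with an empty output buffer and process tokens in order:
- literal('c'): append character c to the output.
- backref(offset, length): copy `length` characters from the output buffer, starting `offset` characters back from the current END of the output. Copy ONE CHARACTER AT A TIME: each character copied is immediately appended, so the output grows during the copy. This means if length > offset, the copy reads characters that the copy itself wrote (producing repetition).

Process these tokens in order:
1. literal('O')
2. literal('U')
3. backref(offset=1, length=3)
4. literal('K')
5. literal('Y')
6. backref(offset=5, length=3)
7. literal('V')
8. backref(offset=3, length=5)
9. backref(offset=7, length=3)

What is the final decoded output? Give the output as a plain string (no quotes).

Answer: OUUUUKYUUUVUUVUUUVU

Derivation:
Token 1: literal('O'). Output: "O"
Token 2: literal('U'). Output: "OU"
Token 3: backref(off=1, len=3) (overlapping!). Copied 'UUU' from pos 1. Output: "OUUUU"
Token 4: literal('K'). Output: "OUUUUK"
Token 5: literal('Y'). Output: "OUUUUKY"
Token 6: backref(off=5, len=3). Copied 'UUU' from pos 2. Output: "OUUUUKYUUU"
Token 7: literal('V'). Output: "OUUUUKYUUUV"
Token 8: backref(off=3, len=5) (overlapping!). Copied 'UUVUU' from pos 8. Output: "OUUUUKYUUUVUUVUU"
Token 9: backref(off=7, len=3). Copied 'UVU' from pos 9. Output: "OUUUUKYUUUVUUVUUUVU"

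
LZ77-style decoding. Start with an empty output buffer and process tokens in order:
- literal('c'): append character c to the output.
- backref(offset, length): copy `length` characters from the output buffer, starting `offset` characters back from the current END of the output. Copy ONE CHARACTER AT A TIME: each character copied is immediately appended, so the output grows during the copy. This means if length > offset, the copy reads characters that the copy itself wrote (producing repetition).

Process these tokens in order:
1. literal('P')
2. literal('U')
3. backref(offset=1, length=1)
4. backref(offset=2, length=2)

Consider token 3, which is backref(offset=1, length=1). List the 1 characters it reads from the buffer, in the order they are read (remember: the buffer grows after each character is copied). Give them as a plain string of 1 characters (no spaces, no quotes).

Token 1: literal('P'). Output: "P"
Token 2: literal('U'). Output: "PU"
Token 3: backref(off=1, len=1). Buffer before: "PU" (len 2)
  byte 1: read out[1]='U', append. Buffer now: "PUU"

Answer: U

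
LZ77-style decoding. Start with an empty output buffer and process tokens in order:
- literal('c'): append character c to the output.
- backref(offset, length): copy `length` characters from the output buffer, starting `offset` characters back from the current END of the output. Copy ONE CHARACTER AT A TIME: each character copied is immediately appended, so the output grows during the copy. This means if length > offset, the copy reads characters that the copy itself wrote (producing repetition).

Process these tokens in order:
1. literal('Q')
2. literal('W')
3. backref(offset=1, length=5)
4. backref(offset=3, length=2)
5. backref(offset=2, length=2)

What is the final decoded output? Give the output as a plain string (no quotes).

Token 1: literal('Q'). Output: "Q"
Token 2: literal('W'). Output: "QW"
Token 3: backref(off=1, len=5) (overlapping!). Copied 'WWWWW' from pos 1. Output: "QWWWWWW"
Token 4: backref(off=3, len=2). Copied 'WW' from pos 4. Output: "QWWWWWWWW"
Token 5: backref(off=2, len=2). Copied 'WW' from pos 7. Output: "QWWWWWWWWWW"

Answer: QWWWWWWWWWW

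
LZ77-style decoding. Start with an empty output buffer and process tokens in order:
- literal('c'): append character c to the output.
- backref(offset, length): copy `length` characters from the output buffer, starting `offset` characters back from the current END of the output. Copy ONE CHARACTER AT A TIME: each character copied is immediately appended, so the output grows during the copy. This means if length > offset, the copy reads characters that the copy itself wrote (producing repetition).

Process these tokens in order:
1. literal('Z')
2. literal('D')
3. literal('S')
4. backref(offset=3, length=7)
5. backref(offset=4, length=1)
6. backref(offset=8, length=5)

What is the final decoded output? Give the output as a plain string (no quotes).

Answer: ZDSZDSZDSZZZDSZD

Derivation:
Token 1: literal('Z'). Output: "Z"
Token 2: literal('D'). Output: "ZD"
Token 3: literal('S'). Output: "ZDS"
Token 4: backref(off=3, len=7) (overlapping!). Copied 'ZDSZDSZ' from pos 0. Output: "ZDSZDSZDSZ"
Token 5: backref(off=4, len=1). Copied 'Z' from pos 6. Output: "ZDSZDSZDSZZ"
Token 6: backref(off=8, len=5). Copied 'ZDSZD' from pos 3. Output: "ZDSZDSZDSZZZDSZD"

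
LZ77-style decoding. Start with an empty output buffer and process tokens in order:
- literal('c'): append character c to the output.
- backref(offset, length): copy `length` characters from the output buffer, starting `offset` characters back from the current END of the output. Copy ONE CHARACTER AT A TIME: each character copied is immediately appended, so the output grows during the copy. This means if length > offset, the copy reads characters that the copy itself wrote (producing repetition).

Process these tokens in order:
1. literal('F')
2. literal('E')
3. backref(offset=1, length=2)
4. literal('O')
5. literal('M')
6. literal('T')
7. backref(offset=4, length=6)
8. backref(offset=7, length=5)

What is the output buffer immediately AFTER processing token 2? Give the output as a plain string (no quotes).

Answer: FE

Derivation:
Token 1: literal('F'). Output: "F"
Token 2: literal('E'). Output: "FE"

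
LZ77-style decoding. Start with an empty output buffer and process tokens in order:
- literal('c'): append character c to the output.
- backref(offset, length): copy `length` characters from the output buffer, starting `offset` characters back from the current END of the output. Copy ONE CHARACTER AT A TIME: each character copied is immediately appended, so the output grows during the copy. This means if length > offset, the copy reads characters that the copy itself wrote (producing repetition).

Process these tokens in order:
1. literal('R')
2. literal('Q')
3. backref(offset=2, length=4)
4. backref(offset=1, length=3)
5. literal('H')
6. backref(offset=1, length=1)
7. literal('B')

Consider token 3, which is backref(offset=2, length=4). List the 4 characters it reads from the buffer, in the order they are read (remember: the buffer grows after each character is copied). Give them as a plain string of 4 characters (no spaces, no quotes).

Token 1: literal('R'). Output: "R"
Token 2: literal('Q'). Output: "RQ"
Token 3: backref(off=2, len=4). Buffer before: "RQ" (len 2)
  byte 1: read out[0]='R', append. Buffer now: "RQR"
  byte 2: read out[1]='Q', append. Buffer now: "RQRQ"
  byte 3: read out[2]='R', append. Buffer now: "RQRQR"
  byte 4: read out[3]='Q', append. Buffer now: "RQRQRQ"

Answer: RQRQ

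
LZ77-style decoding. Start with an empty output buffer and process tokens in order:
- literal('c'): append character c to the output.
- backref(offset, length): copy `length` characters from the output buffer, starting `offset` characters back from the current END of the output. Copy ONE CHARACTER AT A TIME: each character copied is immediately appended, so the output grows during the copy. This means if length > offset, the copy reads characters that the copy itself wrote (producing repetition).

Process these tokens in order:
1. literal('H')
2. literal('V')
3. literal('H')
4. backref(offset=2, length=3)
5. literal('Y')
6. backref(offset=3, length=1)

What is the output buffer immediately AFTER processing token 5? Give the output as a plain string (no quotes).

Answer: HVHVHVY

Derivation:
Token 1: literal('H'). Output: "H"
Token 2: literal('V'). Output: "HV"
Token 3: literal('H'). Output: "HVH"
Token 4: backref(off=2, len=3) (overlapping!). Copied 'VHV' from pos 1. Output: "HVHVHV"
Token 5: literal('Y'). Output: "HVHVHVY"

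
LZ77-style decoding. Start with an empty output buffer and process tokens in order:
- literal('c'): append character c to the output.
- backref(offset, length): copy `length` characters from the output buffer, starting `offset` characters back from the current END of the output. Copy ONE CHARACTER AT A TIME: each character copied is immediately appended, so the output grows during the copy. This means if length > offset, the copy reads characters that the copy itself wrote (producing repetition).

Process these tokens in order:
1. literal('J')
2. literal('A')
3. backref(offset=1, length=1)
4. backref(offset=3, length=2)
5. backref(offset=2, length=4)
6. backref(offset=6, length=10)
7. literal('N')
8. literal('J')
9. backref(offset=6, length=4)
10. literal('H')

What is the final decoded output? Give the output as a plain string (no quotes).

Answer: JAAJAJAJAJAJAJAJAJANJJAJAH

Derivation:
Token 1: literal('J'). Output: "J"
Token 2: literal('A'). Output: "JA"
Token 3: backref(off=1, len=1). Copied 'A' from pos 1. Output: "JAA"
Token 4: backref(off=3, len=2). Copied 'JA' from pos 0. Output: "JAAJA"
Token 5: backref(off=2, len=4) (overlapping!). Copied 'JAJA' from pos 3. Output: "JAAJAJAJA"
Token 6: backref(off=6, len=10) (overlapping!). Copied 'JAJAJAJAJA' from pos 3. Output: "JAAJAJAJAJAJAJAJAJA"
Token 7: literal('N'). Output: "JAAJAJAJAJAJAJAJAJAN"
Token 8: literal('J'). Output: "JAAJAJAJAJAJAJAJAJANJ"
Token 9: backref(off=6, len=4). Copied 'JAJA' from pos 15. Output: "JAAJAJAJAJAJAJAJAJANJJAJA"
Token 10: literal('H'). Output: "JAAJAJAJAJAJAJAJAJANJJAJAH"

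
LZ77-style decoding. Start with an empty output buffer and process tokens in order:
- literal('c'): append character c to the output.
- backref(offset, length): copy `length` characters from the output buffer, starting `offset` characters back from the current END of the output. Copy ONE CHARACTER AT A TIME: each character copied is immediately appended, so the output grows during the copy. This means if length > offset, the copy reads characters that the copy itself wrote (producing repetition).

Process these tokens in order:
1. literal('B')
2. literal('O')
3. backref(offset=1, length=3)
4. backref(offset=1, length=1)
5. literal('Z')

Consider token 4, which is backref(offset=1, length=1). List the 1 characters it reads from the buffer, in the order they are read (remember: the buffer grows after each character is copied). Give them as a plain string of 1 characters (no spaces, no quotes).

Token 1: literal('B'). Output: "B"
Token 2: literal('O'). Output: "BO"
Token 3: backref(off=1, len=3) (overlapping!). Copied 'OOO' from pos 1. Output: "BOOOO"
Token 4: backref(off=1, len=1). Buffer before: "BOOOO" (len 5)
  byte 1: read out[4]='O', append. Buffer now: "BOOOOO"

Answer: O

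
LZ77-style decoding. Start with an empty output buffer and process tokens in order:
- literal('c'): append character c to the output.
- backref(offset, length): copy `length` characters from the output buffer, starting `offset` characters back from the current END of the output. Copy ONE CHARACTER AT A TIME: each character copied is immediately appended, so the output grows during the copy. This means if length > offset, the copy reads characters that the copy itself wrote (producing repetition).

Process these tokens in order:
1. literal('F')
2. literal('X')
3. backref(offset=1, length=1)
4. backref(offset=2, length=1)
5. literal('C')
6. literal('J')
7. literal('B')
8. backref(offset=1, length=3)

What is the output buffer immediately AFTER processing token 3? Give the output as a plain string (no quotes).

Token 1: literal('F'). Output: "F"
Token 2: literal('X'). Output: "FX"
Token 3: backref(off=1, len=1). Copied 'X' from pos 1. Output: "FXX"

Answer: FXX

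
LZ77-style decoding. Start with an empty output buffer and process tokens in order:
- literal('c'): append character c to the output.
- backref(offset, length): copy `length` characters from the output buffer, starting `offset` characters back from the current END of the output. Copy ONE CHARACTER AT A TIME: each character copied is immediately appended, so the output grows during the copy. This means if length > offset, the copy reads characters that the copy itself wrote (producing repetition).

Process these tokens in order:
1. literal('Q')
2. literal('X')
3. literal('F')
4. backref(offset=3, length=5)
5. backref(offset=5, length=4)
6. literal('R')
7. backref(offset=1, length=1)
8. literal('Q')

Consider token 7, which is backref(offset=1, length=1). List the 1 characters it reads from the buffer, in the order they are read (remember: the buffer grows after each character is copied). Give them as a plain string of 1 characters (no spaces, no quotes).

Token 1: literal('Q'). Output: "Q"
Token 2: literal('X'). Output: "QX"
Token 3: literal('F'). Output: "QXF"
Token 4: backref(off=3, len=5) (overlapping!). Copied 'QXFQX' from pos 0. Output: "QXFQXFQX"
Token 5: backref(off=5, len=4). Copied 'QXFQ' from pos 3. Output: "QXFQXFQXQXFQ"
Token 6: literal('R'). Output: "QXFQXFQXQXFQR"
Token 7: backref(off=1, len=1). Buffer before: "QXFQXFQXQXFQR" (len 13)
  byte 1: read out[12]='R', append. Buffer now: "QXFQXFQXQXFQRR"

Answer: R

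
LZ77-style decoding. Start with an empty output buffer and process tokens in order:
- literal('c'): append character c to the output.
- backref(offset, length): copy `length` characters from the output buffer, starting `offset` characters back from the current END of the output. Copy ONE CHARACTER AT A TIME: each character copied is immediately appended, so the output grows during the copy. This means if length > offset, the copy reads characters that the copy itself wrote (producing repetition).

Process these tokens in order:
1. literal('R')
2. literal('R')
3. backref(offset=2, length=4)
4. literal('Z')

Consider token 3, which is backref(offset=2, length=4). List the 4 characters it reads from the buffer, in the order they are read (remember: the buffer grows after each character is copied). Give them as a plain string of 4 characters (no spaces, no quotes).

Token 1: literal('R'). Output: "R"
Token 2: literal('R'). Output: "RR"
Token 3: backref(off=2, len=4). Buffer before: "RR" (len 2)
  byte 1: read out[0]='R', append. Buffer now: "RRR"
  byte 2: read out[1]='R', append. Buffer now: "RRRR"
  byte 3: read out[2]='R', append. Buffer now: "RRRRR"
  byte 4: read out[3]='R', append. Buffer now: "RRRRRR"

Answer: RRRR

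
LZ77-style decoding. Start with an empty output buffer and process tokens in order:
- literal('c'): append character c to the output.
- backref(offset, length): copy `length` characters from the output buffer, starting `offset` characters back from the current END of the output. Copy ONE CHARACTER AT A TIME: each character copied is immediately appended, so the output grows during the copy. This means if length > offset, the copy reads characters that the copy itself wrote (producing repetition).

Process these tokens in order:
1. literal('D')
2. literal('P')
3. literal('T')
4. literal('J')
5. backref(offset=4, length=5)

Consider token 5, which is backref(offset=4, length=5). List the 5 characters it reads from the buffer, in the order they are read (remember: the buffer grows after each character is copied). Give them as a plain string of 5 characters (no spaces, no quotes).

Answer: DPTJD

Derivation:
Token 1: literal('D'). Output: "D"
Token 2: literal('P'). Output: "DP"
Token 3: literal('T'). Output: "DPT"
Token 4: literal('J'). Output: "DPTJ"
Token 5: backref(off=4, len=5). Buffer before: "DPTJ" (len 4)
  byte 1: read out[0]='D', append. Buffer now: "DPTJD"
  byte 2: read out[1]='P', append. Buffer now: "DPTJDP"
  byte 3: read out[2]='T', append. Buffer now: "DPTJDPT"
  byte 4: read out[3]='J', append. Buffer now: "DPTJDPTJ"
  byte 5: read out[4]='D', append. Buffer now: "DPTJDPTJD"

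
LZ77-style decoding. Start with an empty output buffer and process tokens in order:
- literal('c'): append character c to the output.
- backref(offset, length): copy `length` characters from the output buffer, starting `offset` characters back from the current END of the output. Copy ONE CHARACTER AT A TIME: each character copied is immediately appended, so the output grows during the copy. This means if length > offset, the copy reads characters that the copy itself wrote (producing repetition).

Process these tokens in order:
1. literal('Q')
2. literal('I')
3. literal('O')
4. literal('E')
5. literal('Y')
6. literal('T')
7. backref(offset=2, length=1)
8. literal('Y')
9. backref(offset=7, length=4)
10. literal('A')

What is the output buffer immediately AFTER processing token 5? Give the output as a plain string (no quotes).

Token 1: literal('Q'). Output: "Q"
Token 2: literal('I'). Output: "QI"
Token 3: literal('O'). Output: "QIO"
Token 4: literal('E'). Output: "QIOE"
Token 5: literal('Y'). Output: "QIOEY"

Answer: QIOEY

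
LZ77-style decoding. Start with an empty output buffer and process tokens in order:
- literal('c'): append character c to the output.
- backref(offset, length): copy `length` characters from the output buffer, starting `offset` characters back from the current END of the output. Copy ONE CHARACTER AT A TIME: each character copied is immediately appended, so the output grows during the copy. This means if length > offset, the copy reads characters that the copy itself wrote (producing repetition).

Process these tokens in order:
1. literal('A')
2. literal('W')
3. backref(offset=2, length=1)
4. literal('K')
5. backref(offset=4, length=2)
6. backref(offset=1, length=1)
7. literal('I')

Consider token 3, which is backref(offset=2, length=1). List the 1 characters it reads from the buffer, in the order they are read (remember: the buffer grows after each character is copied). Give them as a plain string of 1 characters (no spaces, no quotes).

Answer: A

Derivation:
Token 1: literal('A'). Output: "A"
Token 2: literal('W'). Output: "AW"
Token 3: backref(off=2, len=1). Buffer before: "AW" (len 2)
  byte 1: read out[0]='A', append. Buffer now: "AWA"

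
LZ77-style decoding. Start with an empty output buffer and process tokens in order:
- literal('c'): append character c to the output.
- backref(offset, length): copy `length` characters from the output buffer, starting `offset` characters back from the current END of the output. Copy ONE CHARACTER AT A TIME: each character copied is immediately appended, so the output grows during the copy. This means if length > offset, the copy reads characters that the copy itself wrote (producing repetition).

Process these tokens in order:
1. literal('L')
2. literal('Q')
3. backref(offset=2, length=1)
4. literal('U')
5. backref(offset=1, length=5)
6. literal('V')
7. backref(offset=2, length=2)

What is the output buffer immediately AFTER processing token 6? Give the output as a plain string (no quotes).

Token 1: literal('L'). Output: "L"
Token 2: literal('Q'). Output: "LQ"
Token 3: backref(off=2, len=1). Copied 'L' from pos 0. Output: "LQL"
Token 4: literal('U'). Output: "LQLU"
Token 5: backref(off=1, len=5) (overlapping!). Copied 'UUUUU' from pos 3. Output: "LQLUUUUUU"
Token 6: literal('V'). Output: "LQLUUUUUUV"

Answer: LQLUUUUUUV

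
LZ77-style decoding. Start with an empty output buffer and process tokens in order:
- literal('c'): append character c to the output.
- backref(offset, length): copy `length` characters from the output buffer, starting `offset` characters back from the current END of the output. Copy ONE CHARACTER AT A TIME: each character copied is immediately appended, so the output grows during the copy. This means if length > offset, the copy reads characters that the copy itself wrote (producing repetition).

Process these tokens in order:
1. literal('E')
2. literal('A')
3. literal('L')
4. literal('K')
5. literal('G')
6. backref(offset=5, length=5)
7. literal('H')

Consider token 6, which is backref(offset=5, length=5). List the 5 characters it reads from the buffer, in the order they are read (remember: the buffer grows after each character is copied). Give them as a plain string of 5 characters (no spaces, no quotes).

Answer: EALKG

Derivation:
Token 1: literal('E'). Output: "E"
Token 2: literal('A'). Output: "EA"
Token 3: literal('L'). Output: "EAL"
Token 4: literal('K'). Output: "EALK"
Token 5: literal('G'). Output: "EALKG"
Token 6: backref(off=5, len=5). Buffer before: "EALKG" (len 5)
  byte 1: read out[0]='E', append. Buffer now: "EALKGE"
  byte 2: read out[1]='A', append. Buffer now: "EALKGEA"
  byte 3: read out[2]='L', append. Buffer now: "EALKGEAL"
  byte 4: read out[3]='K', append. Buffer now: "EALKGEALK"
  byte 5: read out[4]='G', append. Buffer now: "EALKGEALKG"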